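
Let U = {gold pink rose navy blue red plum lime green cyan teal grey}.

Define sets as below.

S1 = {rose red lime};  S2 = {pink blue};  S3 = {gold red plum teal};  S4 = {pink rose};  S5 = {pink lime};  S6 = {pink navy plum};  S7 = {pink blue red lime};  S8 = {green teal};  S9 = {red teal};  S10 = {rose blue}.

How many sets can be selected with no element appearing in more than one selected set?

3

S5, S8, S10 are pairwise disjoint (S5={pink,lime}; S8={green,teal}; S10={rose,blue}).
Every remaining set overlaps one of these, and no 4 of the listed sets are pairwise disjoint, so 3 is the maximum.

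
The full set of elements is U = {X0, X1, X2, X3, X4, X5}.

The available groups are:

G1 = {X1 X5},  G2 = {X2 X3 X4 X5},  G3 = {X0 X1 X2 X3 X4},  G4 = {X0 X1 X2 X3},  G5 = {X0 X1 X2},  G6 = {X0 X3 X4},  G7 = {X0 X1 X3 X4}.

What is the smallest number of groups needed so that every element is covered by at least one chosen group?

2

G2 and G7 together: G2 ∪ G7 = {X0, X1, X2, X3, X4, X5} — every element is covered.
No single group has all 6 elements (the largest, G3, has 5), so 2 is optimal.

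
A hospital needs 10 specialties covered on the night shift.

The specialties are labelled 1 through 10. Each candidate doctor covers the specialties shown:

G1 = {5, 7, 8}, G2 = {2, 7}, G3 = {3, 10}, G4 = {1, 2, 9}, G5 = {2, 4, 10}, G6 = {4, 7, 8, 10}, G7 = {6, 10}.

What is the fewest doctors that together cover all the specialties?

5

G1 and G3 and G4 and G6 and G7 together: G1 ∪ G3 ∪ G4 ∪ G6 ∪ G7 = {1, 2, 3, 4, 5, 6, 7, 8, 9, 10} — every specialty is covered.
No 4 of the 7 doctors cover everything (all 35 combinations miss at least one specialty), so 5 is optimal.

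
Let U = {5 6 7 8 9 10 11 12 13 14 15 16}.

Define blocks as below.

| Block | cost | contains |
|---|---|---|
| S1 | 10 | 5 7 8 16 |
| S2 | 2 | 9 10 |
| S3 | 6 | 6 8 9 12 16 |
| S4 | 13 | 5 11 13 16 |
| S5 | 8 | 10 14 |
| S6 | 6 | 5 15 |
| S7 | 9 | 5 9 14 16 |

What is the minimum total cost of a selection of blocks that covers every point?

43

S1, S3, S4, S5, S6 together cover every point (S1 ∪ S3 ∪ S4 ∪ S5 ∪ S6 = {5, 6, 7, 8, 9, 10, 11, 12, 13, 14, 15, 16}); total cost 10 + 6 + 13 + 8 + 6 = 43.
The greedy pick S2, S3, S6, S4, S5, S1 costs 45; no covering selection beats 43.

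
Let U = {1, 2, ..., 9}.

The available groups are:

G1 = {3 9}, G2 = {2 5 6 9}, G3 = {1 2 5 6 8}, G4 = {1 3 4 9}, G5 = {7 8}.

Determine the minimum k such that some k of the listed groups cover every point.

G2 and G4 and G5 together: G2 ∪ G4 ∪ G5 = {1, 2, 3, 4, 5, 6, 7, 8, 9} — every point is covered.
Only G4 contains 4, so G4 is forced; the remaining 5 points need at least 2 more groups (each remaining group adds at most 4) — so at least 3 groups are needed, and 3 is optimal.

3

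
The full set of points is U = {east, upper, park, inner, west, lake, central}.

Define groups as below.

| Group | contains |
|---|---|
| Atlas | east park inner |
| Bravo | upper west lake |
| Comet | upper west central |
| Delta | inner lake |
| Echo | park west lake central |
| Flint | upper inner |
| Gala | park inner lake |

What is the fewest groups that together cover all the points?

3

Atlas and Bravo and Comet together: Atlas ∪ Bravo ∪ Comet = {east, upper, park, inner, west, lake, central} — every point is covered.
Only Atlas contains east, so Atlas is forced; the remaining 4 points need at least 2 more groups (each remaining group adds at most 3) — so at least 3 groups are needed, and 3 is optimal.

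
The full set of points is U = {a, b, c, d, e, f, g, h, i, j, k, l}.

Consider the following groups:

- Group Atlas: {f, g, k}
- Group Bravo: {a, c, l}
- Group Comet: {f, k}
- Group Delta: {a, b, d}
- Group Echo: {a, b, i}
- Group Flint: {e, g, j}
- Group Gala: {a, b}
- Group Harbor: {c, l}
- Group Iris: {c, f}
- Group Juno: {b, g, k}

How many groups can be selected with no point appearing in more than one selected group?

Comet, Echo, Flint, Harbor are pairwise disjoint (Comet={f,k}; Echo={a,b,i}; Flint={e,g,j}; Harbor={c,l}).
Every remaining group overlaps one of these, and no 5 of the listed groups are pairwise disjoint, so 4 is the maximum.

4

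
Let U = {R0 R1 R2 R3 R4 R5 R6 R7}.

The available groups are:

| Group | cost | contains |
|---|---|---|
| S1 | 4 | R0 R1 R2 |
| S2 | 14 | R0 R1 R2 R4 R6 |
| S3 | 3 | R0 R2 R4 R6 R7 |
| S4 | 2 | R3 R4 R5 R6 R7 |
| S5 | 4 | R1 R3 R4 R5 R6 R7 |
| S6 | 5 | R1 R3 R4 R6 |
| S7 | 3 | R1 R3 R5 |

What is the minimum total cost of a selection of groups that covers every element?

S1, S4 together cover every element (S1 ∪ S4 = {R0, R1, R2, R3, R4, R5, R6, R7}); total cost 4 + 2 = 6.
No covering selection has total cost below 6.

6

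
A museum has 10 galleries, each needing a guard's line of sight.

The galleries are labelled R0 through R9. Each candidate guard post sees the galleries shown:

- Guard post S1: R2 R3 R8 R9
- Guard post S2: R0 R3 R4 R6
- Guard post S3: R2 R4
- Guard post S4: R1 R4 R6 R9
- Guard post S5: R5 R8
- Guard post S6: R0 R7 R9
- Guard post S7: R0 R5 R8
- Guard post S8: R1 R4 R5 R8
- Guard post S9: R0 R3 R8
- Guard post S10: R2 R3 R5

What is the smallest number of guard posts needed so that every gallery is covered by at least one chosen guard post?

Take {S2, S3, S6, S8}. Their union is {R0, R1, R2, R3, R4, R5, R6, R7, R8, R9}, which is all 10 galleries.
No 3 of the 10 guard posts cover everything (all 120 combinations miss at least one gallery), so 4 is optimal.

4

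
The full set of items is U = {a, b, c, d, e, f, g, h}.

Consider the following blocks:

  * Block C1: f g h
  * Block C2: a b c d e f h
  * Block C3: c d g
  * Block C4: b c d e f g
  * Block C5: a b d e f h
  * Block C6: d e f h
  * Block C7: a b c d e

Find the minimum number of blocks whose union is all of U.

2

C1 and C2 cover everything between them: the union {a, b, c, d, e, f, g, h} is all of U.
No single block has all 8 items (the largest, C2, has 7), so 2 is optimal.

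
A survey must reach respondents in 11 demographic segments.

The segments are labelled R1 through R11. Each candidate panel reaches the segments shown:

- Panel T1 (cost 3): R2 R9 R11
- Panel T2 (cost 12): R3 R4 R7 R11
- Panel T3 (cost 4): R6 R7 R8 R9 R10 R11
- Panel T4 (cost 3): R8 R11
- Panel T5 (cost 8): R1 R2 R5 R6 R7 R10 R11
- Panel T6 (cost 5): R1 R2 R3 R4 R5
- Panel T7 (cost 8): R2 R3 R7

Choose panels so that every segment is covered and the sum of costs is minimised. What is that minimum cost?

9

T3, T6 together cover every segment (T3 ∪ T6 = {R1, R2, R3, R4, R5, R6, R7, R8, R9, R10, R11}); total cost 4 + 5 = 9.
No covering selection has total cost below 9.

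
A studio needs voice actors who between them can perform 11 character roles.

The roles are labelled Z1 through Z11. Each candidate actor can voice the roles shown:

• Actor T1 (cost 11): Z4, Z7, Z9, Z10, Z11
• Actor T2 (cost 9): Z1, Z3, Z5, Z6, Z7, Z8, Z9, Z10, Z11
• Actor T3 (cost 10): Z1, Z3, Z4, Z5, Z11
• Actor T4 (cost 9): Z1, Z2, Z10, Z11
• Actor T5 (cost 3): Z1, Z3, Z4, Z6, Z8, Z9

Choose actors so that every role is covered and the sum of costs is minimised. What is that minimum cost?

T2, T4, T5 together cover every role (T2 ∪ T4 ∪ T5 = {Z1, Z2, Z3, Z4, Z5, Z6, Z7, Z8, Z9, Z10, Z11}); total cost 9 + 9 + 3 = 21.
No covering selection has total cost below 21.

21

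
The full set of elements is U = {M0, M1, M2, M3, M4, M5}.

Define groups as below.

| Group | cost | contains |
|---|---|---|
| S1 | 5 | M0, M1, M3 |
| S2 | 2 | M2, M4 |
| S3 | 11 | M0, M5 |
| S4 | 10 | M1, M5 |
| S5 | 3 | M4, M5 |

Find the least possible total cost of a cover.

S1, S2, S5 together cover every element (S1 ∪ S2 ∪ S5 = {M0, M1, M2, M3, M4, M5}); total cost 5 + 2 + 3 = 10.
No covering selection has total cost below 10.

10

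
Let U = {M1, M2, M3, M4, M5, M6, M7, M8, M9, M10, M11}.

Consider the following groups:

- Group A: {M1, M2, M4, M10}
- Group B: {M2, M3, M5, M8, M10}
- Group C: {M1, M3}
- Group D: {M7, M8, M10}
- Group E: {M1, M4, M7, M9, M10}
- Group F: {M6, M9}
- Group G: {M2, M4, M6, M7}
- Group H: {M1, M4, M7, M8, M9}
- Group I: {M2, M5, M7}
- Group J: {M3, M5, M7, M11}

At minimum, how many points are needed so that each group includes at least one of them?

T = {M1, M2, M7, M9} meets every group (each contains at least one member of T), and |T| = 4.
No choice of 3 points meets every group, so 4 is the minimum.

4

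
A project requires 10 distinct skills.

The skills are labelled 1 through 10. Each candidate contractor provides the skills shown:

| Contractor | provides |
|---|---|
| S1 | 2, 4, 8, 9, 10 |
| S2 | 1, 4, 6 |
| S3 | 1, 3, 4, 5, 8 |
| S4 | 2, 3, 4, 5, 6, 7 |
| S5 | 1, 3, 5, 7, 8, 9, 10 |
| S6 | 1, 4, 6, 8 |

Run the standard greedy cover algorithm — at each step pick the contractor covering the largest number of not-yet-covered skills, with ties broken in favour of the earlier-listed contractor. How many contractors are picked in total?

2

Greedy: pick S5 (covers 7 new) → pick S4 (covers 3 new). Total picks: 2.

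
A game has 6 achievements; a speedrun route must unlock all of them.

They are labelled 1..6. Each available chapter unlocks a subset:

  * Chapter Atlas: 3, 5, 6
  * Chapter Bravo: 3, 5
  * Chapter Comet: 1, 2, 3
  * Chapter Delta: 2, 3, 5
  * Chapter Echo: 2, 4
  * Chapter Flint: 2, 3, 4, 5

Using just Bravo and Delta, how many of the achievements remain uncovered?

3

Union of Bravo, Delta = {2, 3, 5}.
Not covered: 1, 4, 6 — 3 achievements.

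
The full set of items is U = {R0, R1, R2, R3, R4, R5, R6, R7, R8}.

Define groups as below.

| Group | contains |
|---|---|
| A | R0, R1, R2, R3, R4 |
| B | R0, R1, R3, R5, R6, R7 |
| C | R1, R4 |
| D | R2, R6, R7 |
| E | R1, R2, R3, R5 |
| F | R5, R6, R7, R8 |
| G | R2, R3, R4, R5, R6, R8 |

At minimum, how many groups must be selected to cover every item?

Take {A, F}. Their union is {R0, R1, R2, R3, R4, R5, R6, R7, R8}, which is all 9 items.
No single group has all 9 items (the largest, B, has 6), so 2 is optimal.

2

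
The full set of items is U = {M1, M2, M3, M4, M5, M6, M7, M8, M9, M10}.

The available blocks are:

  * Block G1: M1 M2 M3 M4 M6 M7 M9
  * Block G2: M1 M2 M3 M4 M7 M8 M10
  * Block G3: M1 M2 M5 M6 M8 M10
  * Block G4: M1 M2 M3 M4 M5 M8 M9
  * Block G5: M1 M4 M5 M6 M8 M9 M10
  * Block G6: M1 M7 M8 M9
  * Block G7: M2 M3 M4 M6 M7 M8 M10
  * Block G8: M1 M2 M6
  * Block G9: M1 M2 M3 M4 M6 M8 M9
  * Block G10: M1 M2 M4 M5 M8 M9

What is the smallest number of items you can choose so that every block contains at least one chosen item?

2

The 2 items {M2, M9} hit every block.
No single item lies in every block, so at least 2 are needed and 2 is optimal.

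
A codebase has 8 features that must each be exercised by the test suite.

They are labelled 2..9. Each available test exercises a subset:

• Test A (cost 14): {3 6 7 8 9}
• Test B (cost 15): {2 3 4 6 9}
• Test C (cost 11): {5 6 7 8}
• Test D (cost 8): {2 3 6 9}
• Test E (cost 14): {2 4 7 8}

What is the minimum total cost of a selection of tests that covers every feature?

26

B, C together cover every feature (B ∪ C = {2, 3, 4, 5, 6, 7, 8, 9}); total cost 15 + 11 = 26.
The greedy pick D, C, E costs 33; no covering selection beats 26.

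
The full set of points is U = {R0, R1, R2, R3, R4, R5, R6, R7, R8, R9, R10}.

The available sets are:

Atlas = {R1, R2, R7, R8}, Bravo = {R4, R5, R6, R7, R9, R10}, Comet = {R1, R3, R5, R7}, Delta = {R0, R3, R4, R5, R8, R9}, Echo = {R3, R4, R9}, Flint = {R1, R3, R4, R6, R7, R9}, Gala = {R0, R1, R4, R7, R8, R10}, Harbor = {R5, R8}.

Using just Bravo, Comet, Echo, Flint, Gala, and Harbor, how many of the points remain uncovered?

Union of Bravo, Comet, Echo, Flint, Gala, Harbor = {R0, R1, R3, R4, R5, R6, R7, R8, R9, R10}.
Not covered: R2 — 1 point.

1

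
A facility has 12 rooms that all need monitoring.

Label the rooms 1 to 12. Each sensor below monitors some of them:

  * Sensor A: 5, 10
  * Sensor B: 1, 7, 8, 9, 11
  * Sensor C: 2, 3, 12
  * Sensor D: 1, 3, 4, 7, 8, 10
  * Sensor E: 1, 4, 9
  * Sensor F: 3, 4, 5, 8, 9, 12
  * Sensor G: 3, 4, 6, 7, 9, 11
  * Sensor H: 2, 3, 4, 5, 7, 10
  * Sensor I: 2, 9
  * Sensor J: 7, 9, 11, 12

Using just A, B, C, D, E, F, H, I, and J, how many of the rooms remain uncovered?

Union of A, B, C, D, E, F, H, I, J = {1, 2, 3, 4, 5, 7, 8, 9, 10, 11, 12}.
Not covered: 6 — 1 room.

1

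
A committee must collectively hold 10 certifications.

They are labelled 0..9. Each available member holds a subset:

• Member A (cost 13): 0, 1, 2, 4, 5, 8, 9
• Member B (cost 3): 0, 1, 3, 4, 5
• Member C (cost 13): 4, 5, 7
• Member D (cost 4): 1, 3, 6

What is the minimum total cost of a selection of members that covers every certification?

30

A, C, D together cover every certification (A ∪ C ∪ D = {0, 1, 2, 3, 4, 5, 6, 7, 8, 9}); total cost 13 + 13 + 4 = 30.
The greedy pick B, D, A, C costs 33; no covering selection beats 30.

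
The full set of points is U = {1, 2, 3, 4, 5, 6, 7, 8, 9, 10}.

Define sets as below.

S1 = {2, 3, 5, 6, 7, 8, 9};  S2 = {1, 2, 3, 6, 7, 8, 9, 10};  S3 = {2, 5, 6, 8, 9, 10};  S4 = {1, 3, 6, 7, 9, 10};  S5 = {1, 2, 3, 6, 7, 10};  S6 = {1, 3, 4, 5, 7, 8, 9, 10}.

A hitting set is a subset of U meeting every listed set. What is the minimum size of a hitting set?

The 2 points {3, 5} hit every set.
No single point lies in every set, so at least 2 are needed and 2 is optimal.

2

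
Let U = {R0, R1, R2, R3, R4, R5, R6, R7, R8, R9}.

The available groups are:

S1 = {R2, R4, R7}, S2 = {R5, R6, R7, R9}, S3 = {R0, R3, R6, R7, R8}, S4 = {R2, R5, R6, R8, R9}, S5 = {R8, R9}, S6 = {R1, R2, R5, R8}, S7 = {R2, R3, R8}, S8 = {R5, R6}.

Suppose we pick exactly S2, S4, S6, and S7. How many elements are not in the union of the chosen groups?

Union of S2, S4, S6, S7 = {R1, R2, R3, R5, R6, R7, R8, R9}.
Not covered: R0, R4 — 2 elements.

2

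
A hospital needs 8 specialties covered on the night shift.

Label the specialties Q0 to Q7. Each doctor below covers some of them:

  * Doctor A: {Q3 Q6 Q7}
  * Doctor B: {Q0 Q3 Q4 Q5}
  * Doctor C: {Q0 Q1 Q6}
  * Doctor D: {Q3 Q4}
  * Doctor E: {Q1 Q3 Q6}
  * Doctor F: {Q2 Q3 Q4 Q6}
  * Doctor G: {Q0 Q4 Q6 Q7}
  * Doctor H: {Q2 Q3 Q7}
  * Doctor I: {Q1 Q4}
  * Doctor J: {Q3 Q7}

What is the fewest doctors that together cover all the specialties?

Take {B, E, H}. Their union is {Q0, Q1, Q2, Q3, Q4, Q5, Q6, Q7}, which is all 8 specialties.
Only B contains Q5, so B is forced; the remaining 4 specialties need at least 2 more doctors (each remaining doctor adds at most 2) — so at least 3 doctors are needed, and 3 is optimal.

3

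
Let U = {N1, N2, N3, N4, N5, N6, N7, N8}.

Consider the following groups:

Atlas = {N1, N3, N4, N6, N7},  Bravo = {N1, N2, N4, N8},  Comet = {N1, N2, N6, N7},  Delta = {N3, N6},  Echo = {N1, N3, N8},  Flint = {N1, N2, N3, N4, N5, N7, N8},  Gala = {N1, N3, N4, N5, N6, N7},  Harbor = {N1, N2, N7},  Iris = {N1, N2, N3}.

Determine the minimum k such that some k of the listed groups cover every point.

Take {Delta, Flint}. Their union is {N1, N2, N3, N4, N5, N6, N7, N8}, which is all 8 points.
No single group has all 8 points (the largest, Flint, has 7), so 2 is optimal.

2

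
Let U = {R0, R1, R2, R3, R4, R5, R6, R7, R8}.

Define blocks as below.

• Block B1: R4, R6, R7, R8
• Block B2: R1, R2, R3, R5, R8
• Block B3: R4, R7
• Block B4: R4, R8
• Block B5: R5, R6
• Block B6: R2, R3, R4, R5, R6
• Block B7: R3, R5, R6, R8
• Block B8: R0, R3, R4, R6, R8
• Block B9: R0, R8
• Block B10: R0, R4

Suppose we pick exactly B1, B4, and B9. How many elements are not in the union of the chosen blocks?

4

Union of B1, B4, B9 = {R0, R4, R6, R7, R8}.
Not covered: R1, R2, R3, R5 — 4 elements.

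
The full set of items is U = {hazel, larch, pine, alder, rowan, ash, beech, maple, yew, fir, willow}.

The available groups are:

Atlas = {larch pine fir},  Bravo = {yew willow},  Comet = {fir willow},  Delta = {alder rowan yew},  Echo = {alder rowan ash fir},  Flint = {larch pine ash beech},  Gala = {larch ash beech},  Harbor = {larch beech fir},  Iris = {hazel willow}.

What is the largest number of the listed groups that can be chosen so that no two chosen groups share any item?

Comet, Delta, Flint are pairwise disjoint (Comet={fir,willow}; Delta={alder,rowan,yew}; Flint={larch,pine,ash,beech}).
Every remaining group overlaps one of these, and no 4 of the listed groups are pairwise disjoint, so 3 is the maximum.

3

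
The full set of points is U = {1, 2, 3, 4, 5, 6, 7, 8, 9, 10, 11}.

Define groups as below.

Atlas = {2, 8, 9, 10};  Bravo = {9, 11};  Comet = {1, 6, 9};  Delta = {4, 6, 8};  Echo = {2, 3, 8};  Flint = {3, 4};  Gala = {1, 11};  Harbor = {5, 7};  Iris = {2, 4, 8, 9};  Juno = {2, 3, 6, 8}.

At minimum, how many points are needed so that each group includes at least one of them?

Take H = {4, 6, 7, 8, 11}. Each listed group contains at least one of these, so H is a hitting set of size 5.
No choice of 4 points meets every group, so 5 is the minimum.

5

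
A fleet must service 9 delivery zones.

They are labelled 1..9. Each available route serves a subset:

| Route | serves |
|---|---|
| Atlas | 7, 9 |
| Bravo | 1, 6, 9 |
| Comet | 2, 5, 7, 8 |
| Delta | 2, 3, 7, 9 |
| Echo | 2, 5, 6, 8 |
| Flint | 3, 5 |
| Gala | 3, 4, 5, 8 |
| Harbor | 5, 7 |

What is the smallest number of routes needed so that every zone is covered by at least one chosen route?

Bravo and Delta and Gala together: Bravo ∪ Delta ∪ Gala = {1, 2, 3, 4, 5, 6, 7, 8, 9} — every zone is covered.
Each route has at most 4 zones, and 2·4 = 8 < 9 — so at least 3 routes are needed, and 3 is optimal.

3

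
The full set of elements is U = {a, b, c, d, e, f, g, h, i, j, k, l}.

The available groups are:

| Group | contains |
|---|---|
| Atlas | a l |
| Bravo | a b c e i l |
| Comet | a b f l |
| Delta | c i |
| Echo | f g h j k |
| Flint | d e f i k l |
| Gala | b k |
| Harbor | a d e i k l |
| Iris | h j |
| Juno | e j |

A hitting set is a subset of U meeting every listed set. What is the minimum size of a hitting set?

T = {b, i, j, l} meets every group (each contains at least one member of T), and |T| = 4.
The groups Atlas, Delta, Gala, Juno are pairwise disjoint, so any hitting set needs a separate element for each — at least 4. Hence 4 is optimal.

4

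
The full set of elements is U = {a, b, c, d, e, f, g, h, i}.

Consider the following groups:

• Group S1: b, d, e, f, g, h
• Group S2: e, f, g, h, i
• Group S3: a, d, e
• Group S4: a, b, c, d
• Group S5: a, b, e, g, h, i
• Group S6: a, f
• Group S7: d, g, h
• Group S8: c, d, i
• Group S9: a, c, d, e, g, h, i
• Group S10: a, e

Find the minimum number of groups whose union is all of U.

S1 and S9 together: S1 ∪ S9 = {a, b, c, d, e, f, g, h, i} — every element is covered.
No single group has all 9 elements (the largest, S9, has 7), so 2 is optimal.

2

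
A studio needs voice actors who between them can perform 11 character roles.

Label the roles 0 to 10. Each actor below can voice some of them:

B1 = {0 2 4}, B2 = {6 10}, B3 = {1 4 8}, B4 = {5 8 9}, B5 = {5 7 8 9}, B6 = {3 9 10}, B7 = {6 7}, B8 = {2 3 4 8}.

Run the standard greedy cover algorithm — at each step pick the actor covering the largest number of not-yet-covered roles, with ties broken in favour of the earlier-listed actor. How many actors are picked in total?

Greedy: pick B5 (covers 4 new) → pick B1 (covers 3 new) → pick B2 (covers 2 new) → pick B3 (covers 1 new) → pick B6 (covers 1 new). Total picks: 5.

5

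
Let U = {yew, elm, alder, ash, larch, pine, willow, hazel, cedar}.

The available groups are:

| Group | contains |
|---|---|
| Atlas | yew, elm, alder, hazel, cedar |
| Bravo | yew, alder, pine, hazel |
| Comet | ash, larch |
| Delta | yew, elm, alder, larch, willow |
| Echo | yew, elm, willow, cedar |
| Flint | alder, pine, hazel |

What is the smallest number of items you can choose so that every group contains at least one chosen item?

Take H = {yew, alder, larch}. Each listed group contains at least one of these, so H is a hitting set of size 3.
The groups Comet, Echo, Flint are pairwise disjoint, so any hitting set needs a separate item for each — at least 3. Hence 3 is optimal.

3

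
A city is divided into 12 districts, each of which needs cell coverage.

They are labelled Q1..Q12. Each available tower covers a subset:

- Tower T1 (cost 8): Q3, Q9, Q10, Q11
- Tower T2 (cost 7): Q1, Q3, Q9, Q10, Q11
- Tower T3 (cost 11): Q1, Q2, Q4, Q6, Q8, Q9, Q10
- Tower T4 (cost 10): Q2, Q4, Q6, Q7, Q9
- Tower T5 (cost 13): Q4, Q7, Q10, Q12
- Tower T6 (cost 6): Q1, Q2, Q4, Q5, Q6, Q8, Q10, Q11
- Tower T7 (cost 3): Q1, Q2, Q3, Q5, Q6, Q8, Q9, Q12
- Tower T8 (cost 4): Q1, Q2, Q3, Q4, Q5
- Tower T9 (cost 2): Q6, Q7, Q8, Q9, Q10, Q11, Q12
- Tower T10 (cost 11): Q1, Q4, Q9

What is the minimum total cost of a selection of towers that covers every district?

T8, T9 together cover every district (T8 ∪ T9 = {Q1, Q2, Q3, Q4, Q5, Q6, Q7, Q8, Q9, Q10, Q11, Q12}); total cost 4 + 2 = 6.
The greedy pick T9, T7, T8 costs 9; no covering selection beats 6.

6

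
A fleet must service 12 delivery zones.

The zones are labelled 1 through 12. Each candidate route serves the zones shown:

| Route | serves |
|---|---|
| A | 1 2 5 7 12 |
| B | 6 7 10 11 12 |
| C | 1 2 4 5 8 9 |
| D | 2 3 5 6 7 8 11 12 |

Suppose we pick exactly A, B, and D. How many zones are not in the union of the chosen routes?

Union of A, B, D = {1, 2, 3, 5, 6, 7, 8, 10, 11, 12}.
Not covered: 4, 9 — 2 zones.

2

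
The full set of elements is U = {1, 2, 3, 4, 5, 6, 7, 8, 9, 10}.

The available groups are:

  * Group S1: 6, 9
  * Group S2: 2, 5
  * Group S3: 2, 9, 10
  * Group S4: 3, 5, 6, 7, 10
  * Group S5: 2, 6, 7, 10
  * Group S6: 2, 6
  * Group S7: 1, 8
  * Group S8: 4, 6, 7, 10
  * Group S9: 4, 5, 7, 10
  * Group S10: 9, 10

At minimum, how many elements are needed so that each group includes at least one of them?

4

The 4 elements {5, 6, 8, 9} hit every group.
No choice of 3 elements meets every group, so 4 is the minimum.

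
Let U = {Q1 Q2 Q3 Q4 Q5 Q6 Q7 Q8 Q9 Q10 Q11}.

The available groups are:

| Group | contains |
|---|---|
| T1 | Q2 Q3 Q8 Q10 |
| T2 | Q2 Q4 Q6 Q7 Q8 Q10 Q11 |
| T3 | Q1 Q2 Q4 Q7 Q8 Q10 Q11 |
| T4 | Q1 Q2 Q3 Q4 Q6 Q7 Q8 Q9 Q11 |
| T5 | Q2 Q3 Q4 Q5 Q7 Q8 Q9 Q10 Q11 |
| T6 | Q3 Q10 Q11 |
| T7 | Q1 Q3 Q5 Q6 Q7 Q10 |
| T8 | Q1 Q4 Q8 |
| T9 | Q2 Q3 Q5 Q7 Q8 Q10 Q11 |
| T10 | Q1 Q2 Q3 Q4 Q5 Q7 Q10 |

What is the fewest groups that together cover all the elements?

2

T4 and T5 together: T4 ∪ T5 = {Q1, Q2, Q3, Q4, Q5, Q6, Q7, Q8, Q9, Q10, Q11} — every element is covered.
No single group has all 11 elements (the largest, T4, has 9), so 2 is optimal.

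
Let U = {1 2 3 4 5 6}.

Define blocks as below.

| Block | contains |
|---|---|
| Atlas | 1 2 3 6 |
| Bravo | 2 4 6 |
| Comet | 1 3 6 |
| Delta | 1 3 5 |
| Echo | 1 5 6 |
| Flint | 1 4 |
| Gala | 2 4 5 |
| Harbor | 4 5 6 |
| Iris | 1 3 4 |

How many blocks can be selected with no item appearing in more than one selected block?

Bravo, Delta are pairwise disjoint (Bravo={2,4,6}; Delta={1,3,5}).
Every remaining block overlaps one of these, and no 3 of the listed blocks are pairwise disjoint, so 2 is the maximum.

2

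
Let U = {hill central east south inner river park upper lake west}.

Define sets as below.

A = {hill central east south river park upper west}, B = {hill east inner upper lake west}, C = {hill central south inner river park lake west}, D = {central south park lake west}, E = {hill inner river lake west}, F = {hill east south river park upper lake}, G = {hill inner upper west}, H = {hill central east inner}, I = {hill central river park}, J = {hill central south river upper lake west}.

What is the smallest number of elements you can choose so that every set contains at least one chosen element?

T = {hill, park} meets every set (each contains at least one member of T), and |T| = 2.
No single element lies in every set, so at least 2 are needed and 2 is optimal.

2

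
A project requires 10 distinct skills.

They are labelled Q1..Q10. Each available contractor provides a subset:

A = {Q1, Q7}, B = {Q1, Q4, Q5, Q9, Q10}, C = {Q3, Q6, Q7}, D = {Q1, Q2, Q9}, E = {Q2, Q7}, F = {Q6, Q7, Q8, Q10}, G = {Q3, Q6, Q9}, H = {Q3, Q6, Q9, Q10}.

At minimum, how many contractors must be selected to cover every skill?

4

Take {B, D, F, H}. Their union is {Q1, Q2, Q3, Q4, Q5, Q6, Q7, Q8, Q9, Q10}, which is all 10 skills.
No 3 of the 8 contractors cover everything (all 56 combinations miss at least one skill), so 4 is optimal.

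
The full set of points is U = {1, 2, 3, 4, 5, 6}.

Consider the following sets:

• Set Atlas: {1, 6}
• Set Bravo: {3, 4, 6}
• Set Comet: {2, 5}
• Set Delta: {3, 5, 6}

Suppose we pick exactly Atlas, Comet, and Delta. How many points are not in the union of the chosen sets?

Union of Atlas, Comet, Delta = {1, 2, 3, 5, 6}.
Not covered: 4 — 1 point.

1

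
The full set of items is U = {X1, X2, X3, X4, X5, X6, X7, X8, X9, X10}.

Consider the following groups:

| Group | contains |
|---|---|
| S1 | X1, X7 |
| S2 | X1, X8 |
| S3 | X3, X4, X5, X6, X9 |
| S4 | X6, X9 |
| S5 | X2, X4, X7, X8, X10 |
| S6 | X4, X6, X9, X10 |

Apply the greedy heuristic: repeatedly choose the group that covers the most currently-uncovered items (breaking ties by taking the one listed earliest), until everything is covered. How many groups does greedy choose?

Greedy: pick S3 (covers 5 new) → pick S5 (covers 4 new) → pick S1 (covers 1 new). Total picks: 3.

3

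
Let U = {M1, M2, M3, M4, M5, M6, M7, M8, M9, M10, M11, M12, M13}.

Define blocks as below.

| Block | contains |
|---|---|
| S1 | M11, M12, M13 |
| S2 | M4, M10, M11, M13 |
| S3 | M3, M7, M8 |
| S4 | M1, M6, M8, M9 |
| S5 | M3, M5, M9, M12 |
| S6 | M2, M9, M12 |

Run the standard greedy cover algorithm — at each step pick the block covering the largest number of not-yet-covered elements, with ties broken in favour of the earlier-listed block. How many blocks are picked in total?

5

Greedy: pick S2 (covers 4 new) → pick S4 (covers 4 new) → pick S5 (covers 3 new) → pick S3 (covers 1 new) → pick S6 (covers 1 new). Total picks: 5.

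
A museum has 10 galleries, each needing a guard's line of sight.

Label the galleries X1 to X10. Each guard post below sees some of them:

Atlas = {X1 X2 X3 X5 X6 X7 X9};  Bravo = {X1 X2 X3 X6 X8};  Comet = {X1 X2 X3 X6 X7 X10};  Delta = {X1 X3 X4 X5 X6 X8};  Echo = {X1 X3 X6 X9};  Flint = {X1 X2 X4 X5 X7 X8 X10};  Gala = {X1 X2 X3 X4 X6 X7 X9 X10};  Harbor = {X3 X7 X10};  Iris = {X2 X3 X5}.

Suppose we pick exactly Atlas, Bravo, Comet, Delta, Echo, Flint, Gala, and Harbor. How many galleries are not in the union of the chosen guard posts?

0

Union of Atlas, Bravo, Comet, Delta, Echo, Flint, Gala, Harbor = {X1, X2, X3, X4, X5, X6, X7, X8, X9, X10} — that's every gallery, so 0 are uncovered.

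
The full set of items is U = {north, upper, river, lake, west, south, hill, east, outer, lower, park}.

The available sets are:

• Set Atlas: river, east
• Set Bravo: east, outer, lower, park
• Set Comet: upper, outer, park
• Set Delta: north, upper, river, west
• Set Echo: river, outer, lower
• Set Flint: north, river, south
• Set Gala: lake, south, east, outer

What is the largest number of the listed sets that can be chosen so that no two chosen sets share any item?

2

Comet, Flint are pairwise disjoint (Comet={upper,outer,park}; Flint={north,river,south}).
Every remaining set overlaps one of these, and no 3 of the listed sets are pairwise disjoint, so 2 is the maximum.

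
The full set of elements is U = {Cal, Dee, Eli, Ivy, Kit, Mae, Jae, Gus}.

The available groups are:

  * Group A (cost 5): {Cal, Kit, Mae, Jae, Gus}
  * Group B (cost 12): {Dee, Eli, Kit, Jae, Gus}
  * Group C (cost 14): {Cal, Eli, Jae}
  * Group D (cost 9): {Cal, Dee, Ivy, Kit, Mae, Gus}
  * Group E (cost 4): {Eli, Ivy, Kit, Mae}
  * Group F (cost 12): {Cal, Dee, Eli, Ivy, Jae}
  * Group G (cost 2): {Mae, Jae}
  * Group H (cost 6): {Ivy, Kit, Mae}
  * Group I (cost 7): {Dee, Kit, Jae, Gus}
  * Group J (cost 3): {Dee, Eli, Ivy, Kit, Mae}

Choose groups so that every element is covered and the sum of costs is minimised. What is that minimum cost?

A, J together cover every element (A ∪ J = {Cal, Dee, Eli, Ivy, Kit, Mae, Jae, Gus}); total cost 5 + 3 = 8.
No covering selection has total cost below 8.

8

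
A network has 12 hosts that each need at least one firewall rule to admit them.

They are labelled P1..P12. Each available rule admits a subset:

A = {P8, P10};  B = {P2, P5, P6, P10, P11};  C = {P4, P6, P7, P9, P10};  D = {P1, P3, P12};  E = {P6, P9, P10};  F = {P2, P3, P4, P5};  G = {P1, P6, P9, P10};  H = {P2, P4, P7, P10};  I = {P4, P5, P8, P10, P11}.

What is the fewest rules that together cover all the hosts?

Take {C, D, H, I}. Their union is {P1, P2, P3, P4, P5, P6, P7, P8, P9, P10, P11, P12}, which is all 12 hosts.
No 3 of the 9 rules cover everything (all 84 combinations miss at least one host), so 4 is optimal.

4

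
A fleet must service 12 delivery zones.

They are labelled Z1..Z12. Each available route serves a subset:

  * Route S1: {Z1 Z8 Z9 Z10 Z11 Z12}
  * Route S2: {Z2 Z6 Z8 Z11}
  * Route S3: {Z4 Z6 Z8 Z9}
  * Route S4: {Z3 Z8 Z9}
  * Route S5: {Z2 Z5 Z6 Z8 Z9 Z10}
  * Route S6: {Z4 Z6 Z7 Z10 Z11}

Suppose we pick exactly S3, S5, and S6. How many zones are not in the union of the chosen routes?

Union of S3, S5, S6 = {Z2, Z4, Z5, Z6, Z7, Z8, Z9, Z10, Z11}.
Not covered: Z1, Z3, Z12 — 3 zones.

3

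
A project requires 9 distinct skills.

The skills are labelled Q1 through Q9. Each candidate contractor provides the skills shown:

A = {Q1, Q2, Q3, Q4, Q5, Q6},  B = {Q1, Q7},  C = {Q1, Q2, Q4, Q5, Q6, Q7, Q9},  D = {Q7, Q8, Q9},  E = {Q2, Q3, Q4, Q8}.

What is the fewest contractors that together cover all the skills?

C and E together: C ∪ E = {Q1, Q2, Q3, Q4, Q5, Q6, Q7, Q8, Q9} — every skill is covered.
No single contractor has all 9 skills (the largest, C, has 7), so 2 is optimal.

2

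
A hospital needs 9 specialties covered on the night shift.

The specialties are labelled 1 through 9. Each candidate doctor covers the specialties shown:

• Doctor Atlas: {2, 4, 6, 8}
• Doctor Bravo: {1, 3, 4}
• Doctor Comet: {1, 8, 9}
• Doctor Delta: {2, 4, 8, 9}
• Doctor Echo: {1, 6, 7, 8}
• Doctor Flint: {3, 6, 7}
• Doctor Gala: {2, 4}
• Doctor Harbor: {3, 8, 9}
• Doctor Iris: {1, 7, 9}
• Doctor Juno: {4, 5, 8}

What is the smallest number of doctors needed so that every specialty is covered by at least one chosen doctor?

Atlas and Flint and Iris and Juno together: Atlas ∪ Flint ∪ Iris ∪ Juno = {1, 2, 3, 4, 5, 6, 7, 8, 9} — every specialty is covered.
No 3 of the 10 doctors cover everything (all 120 combinations miss at least one specialty), so 4 is optimal.

4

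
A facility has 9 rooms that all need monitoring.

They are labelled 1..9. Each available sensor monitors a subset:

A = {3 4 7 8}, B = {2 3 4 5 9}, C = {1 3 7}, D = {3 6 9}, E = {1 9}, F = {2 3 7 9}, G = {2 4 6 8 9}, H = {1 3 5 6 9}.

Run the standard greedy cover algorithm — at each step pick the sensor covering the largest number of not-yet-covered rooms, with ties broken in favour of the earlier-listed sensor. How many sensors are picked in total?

Greedy: pick B (covers 5 new) → pick A (covers 2 new) → pick H (covers 2 new). Total picks: 3.

3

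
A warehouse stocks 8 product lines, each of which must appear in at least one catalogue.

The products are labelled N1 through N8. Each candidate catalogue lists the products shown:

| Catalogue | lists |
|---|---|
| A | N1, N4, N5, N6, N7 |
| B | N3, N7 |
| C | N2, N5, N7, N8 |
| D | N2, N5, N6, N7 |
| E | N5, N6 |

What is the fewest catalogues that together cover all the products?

Take {A, B, C}. Their union is {N1, N2, N3, N4, N5, N6, N7, N8}, which is all 8 products.
Only A contains N1, so A is forced; the remaining 3 products need at least 2 more catalogues (each remaining catalogue adds at most 2) — so at least 3 catalogues are needed, and 3 is optimal.

3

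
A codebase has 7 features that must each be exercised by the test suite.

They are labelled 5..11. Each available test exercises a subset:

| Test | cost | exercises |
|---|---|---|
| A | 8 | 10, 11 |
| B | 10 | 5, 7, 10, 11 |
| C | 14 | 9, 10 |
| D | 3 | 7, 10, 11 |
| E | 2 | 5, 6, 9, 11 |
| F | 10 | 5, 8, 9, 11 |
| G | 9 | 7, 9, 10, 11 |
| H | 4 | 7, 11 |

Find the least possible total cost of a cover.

15

D, E, F together cover every feature (D ∪ E ∪ F = {5, 6, 7, 8, 9, 10, 11}); total cost 3 + 2 + 10 = 15.
No covering selection has total cost below 15.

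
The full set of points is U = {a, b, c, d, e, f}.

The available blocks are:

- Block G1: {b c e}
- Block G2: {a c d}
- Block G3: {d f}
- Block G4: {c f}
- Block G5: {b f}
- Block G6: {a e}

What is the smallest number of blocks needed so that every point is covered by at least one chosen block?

G1, G2, and G5 cover everything between them: the union {a, b, c, d, e, f} is all of U.
No 2 of the 6 blocks cover everything (all 15 combinations miss at least one point), so 3 is optimal.

3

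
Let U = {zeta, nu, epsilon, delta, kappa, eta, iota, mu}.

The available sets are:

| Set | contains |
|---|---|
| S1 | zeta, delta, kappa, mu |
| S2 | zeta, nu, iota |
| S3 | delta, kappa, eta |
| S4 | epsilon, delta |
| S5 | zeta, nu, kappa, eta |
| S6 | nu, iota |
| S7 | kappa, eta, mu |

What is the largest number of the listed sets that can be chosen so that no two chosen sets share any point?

S4, S6, S7 are pairwise disjoint (S4={epsilon,delta}; S6={nu,iota}; S7={kappa,eta,mu}).
Every remaining set overlaps one of these, and no 4 of the listed sets are pairwise disjoint, so 3 is the maximum.

3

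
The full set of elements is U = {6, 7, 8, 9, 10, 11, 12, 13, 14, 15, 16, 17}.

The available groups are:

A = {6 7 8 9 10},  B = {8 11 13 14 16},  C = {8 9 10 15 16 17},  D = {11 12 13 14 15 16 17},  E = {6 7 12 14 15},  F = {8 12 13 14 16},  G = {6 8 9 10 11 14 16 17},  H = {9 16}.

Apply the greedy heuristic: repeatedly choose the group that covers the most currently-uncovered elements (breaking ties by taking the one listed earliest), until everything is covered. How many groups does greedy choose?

Greedy: pick G (covers 8 new) → pick D (covers 3 new) → pick A (covers 1 new). Total picks: 3.
(The true minimum cover uses only 2 groups, so greedy is not optimal here.)

3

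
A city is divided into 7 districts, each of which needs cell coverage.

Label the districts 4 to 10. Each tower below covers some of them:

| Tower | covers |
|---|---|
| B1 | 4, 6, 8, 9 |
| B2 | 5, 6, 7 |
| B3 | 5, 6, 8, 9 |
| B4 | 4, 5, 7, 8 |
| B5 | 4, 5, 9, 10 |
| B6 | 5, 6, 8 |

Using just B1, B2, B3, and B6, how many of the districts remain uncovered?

1

Union of B1, B2, B3, B6 = {4, 5, 6, 7, 8, 9}.
Not covered: 10 — 1 district.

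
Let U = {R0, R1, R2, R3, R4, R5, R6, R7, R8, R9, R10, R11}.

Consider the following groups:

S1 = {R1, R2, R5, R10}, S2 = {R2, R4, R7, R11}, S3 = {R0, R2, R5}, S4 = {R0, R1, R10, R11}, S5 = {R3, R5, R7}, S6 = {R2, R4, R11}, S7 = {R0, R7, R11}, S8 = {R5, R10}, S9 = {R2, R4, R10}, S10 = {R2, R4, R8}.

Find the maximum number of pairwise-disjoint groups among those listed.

S4, S5, S10 are pairwise disjoint (S4={R0,R1,R10,R11}; S5={R3,R5,R7}; S10={R2,R4,R8}).
Every remaining group overlaps one of these, and no 4 of the listed groups are pairwise disjoint, so 3 is the maximum.

3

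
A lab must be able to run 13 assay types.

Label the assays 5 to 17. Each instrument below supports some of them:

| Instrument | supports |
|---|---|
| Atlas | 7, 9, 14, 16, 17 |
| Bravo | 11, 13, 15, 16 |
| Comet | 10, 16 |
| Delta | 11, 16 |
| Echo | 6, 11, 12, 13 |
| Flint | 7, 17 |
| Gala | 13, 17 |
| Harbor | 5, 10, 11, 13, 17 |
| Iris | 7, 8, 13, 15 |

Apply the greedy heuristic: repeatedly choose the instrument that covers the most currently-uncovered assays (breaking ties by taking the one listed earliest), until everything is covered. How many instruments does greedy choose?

4

Greedy: pick Atlas (covers 5 new) → pick Echo (covers 4 new) → pick Harbor (covers 2 new) → pick Iris (covers 2 new). Total picks: 4.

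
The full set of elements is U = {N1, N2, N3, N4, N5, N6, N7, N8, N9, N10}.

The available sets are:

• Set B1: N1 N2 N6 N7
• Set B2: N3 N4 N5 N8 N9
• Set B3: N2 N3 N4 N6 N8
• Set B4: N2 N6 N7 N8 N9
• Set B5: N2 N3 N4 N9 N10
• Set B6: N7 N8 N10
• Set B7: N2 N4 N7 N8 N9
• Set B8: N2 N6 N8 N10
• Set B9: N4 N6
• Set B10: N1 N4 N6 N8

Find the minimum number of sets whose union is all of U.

3

Take {B1, B2, B8}. Their union is {N1, N2, N3, N4, N5, N6, N7, N8, N9, N10}, which is all 10 elements.
Only B2 contains N5, so B2 is forced; the remaining 5 elements need at least 2 more sets (each remaining set adds at most 4) — so at least 3 sets are needed, and 3 is optimal.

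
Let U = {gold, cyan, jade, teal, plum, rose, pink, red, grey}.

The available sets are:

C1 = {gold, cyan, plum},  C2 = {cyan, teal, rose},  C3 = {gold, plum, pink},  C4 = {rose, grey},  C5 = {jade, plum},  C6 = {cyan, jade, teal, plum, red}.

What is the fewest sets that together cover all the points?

C3, C4, and C6 cover everything between them: the union {gold, cyan, jade, teal, plum, rose, pink, red, grey} is all of U.
Only C3 contains pink, so C3 is forced; the remaining 6 points need at least 2 more sets (each remaining set adds at most 4) — so at least 3 sets are needed, and 3 is optimal.

3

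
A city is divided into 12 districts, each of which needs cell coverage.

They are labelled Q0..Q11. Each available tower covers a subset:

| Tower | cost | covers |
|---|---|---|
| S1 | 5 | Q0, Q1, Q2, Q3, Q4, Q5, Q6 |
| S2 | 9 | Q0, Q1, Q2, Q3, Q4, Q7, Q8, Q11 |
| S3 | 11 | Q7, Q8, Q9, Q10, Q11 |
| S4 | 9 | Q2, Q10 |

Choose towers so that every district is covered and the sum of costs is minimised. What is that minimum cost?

16

S1, S3 together cover every district (S1 ∪ S3 = {Q0, Q1, Q2, Q3, Q4, Q5, Q6, Q7, Q8, Q9, Q10, Q11}); total cost 5 + 11 = 16.
No covering selection has total cost below 16.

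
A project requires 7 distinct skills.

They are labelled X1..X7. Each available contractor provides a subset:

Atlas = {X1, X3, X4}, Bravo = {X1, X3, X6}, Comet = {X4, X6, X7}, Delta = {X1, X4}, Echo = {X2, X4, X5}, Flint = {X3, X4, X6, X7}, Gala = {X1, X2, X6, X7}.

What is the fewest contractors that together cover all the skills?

3

Take {Echo, Flint, Gala}. Their union is {X1, X2, X3, X4, X5, X6, X7}, which is all 7 skills.
Only Echo contains X5, so Echo is forced; the remaining 4 skills need at least 2 more contractors (each remaining contractor adds at most 3) — so at least 3 contractors are needed, and 3 is optimal.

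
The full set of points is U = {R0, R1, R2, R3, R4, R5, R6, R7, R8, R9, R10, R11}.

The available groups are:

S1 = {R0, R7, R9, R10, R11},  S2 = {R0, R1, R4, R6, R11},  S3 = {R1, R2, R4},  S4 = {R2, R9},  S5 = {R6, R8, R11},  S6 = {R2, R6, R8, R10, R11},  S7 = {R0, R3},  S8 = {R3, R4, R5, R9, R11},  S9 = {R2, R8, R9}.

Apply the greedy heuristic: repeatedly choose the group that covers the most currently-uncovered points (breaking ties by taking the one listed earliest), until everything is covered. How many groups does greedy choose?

4

Greedy: pick S1 (covers 5 new) → pick S2 (covers 3 new) → pick S6 (covers 2 new) → pick S8 (covers 2 new). Total picks: 4.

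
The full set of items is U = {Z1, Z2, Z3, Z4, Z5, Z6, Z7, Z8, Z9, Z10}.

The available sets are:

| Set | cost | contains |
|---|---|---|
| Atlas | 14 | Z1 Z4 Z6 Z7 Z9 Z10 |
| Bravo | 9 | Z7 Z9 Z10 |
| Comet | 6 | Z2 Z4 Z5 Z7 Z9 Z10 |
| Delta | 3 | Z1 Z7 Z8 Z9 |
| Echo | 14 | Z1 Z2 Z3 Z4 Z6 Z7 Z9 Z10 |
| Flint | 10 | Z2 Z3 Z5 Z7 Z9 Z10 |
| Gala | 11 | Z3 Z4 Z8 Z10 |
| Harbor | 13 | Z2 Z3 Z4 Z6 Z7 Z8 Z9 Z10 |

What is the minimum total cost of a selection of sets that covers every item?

22

Comet, Delta, Harbor together cover every item (Comet ∪ Delta ∪ Harbor = {Z1, Z2, Z3, Z4, Z5, Z6, Z7, Z8, Z9, Z10}); total cost 6 + 3 + 13 = 22.
No covering selection has total cost below 22.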